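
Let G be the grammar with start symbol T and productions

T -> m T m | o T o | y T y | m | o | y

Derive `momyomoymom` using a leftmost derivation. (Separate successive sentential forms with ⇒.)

T ⇒ mTm   [T -> m T m]
mTm ⇒ moTom   [T -> o T o]
moTom ⇒ momTmom   [T -> m T m]
momTmom ⇒ momyTymom   [T -> y T y]
momyTymom ⇒ momyoToymom   [T -> o T o]
momyoToymom ⇒ momyomoymom   [T -> m]

T⇒mTm⇒moTom⇒momTmom⇒momyTymom⇒momyoToymom⇒momyomoymom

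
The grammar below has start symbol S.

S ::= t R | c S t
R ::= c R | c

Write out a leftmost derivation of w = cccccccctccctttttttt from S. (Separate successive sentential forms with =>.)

S => cSt => ccStt => cccSttt => ccccStttt => cccccSttttt => ccccccStttttt => cccccccSttttttt => ccccccccStttttttt => cccccccctRtttttttt => cccccccctcRtttttttt => cccccccctccRtttttttt => cccccccctccctttttttt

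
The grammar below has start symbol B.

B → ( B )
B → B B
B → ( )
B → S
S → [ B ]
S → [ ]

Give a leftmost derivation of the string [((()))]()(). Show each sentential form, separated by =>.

B=>BB=>BBB=>SBB=>[B]BB=>[(B)]BB=>[((B))]BB=>[((()))]BB=>[((()))]()B=>[((()))]()()

B => BB   [B → B B]
BB => BBB   [B → B B]
BBB => SBB   [B → S]
SBB => [B]BB   [S → [ B ]]
[B]BB => [(B)]BB   [B → ( B )]
[(B)]BB => [((B))]BB   [B → ( B )]
[((B))]BB => [((()))]BB   [B → ( )]
[((()))]BB => [((()))]()B   [B → ( )]
[((()))]()B => [((()))]()()   [B → ( )]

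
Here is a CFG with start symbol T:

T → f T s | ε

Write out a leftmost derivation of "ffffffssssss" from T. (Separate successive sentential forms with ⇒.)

T⇒fTs⇒ffTss⇒fffTsss⇒ffffTssss⇒fffffTsssss⇒ffffffTssssss⇒ffffffssssss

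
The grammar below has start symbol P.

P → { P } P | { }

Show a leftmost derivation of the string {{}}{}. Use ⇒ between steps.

P ⇒ {P}P ⇒ {{}}P ⇒ {{}}{}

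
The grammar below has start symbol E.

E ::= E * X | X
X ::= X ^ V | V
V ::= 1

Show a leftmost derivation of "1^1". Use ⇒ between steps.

E ⇒ X   [E ::= X]
X ⇒ X^V   [X ::= X ^ V]
X^V ⇒ V^V   [X ::= V]
V^V ⇒ 1^V   [V ::= 1]
1^V ⇒ 1^1   [V ::= 1]

E ⇒ X ⇒ X^V ⇒ V^V ⇒ 1^V ⇒ 1^1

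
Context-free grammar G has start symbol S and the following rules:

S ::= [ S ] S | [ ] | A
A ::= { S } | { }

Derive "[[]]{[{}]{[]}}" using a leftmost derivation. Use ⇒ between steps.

S ⇒ [S]S ⇒ [[]]S ⇒ [[]]A ⇒ [[]]{S} ⇒ [[]]{[S]S} ⇒ [[]]{[A]S} ⇒ [[]]{[{}]S} ⇒ [[]]{[{}]A} ⇒ [[]]{[{}]{S}} ⇒ [[]]{[{}]{[]}}

S ⇒ [S]S   [S ::= [ S ] S]
[S]S ⇒ [[]]S   [S ::= [ ]]
[[]]S ⇒ [[]]A   [S ::= A]
[[]]A ⇒ [[]]{S}   [A ::= { S }]
[[]]{S} ⇒ [[]]{[S]S}   [S ::= [ S ] S]
[[]]{[S]S} ⇒ [[]]{[A]S}   [S ::= A]
[[]]{[A]S} ⇒ [[]]{[{}]S}   [A ::= { }]
[[]]{[{}]S} ⇒ [[]]{[{}]A}   [S ::= A]
[[]]{[{}]A} ⇒ [[]]{[{}]{S}}   [A ::= { S }]
[[]]{[{}]{S}} ⇒ [[]]{[{}]{[]}}   [S ::= [ ]]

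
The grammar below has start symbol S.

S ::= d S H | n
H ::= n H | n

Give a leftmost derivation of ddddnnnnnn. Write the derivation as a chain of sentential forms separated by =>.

S => dSH   [S ::= d S H]
dSH => ddSHH   [S ::= d S H]
ddSHH => dddSHHH   [S ::= d S H]
dddSHHH => ddddSHHHH   [S ::= d S H]
ddddSHHHH => ddddnHHHH   [S ::= n]
ddddnHHHH => ddddnnHHH   [H ::= n]
ddddnnHHH => ddddnnnHHH   [H ::= n H]
ddddnnnHHH => ddddnnnnHH   [H ::= n]
ddddnnnnHH => ddddnnnnnH   [H ::= n]
ddddnnnnnH => ddddnnnnnn   [H ::= n]

S=>dSH=>ddSHH=>dddSHHH=>ddddSHHHH=>ddddnHHHH=>ddddnnHHH=>ddddnnnHHH=>ddddnnnnHH=>ddddnnnnnH=>ddddnnnnnn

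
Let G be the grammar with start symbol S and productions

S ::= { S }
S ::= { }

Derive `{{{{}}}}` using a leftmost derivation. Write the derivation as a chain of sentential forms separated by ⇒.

S ⇒ {S}   [S ::= { S }]
{S} ⇒ {{S}}   [S ::= { S }]
{{S}} ⇒ {{{S}}}   [S ::= { S }]
{{{S}}} ⇒ {{{{}}}}   [S ::= { }]

S⇒{S}⇒{{S}}⇒{{{S}}}⇒{{{{}}}}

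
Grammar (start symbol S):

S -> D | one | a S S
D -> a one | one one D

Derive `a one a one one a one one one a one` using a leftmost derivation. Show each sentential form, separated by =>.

S => a S S   [S -> a S S]
a S S => a one S   [S -> one]
a one S => a one a S S   [S -> a S S]
a one a S S => a one a D S   [S -> D]
a one a D S => a one a one one D S   [D -> one one D]
a one a one one D S => a one a one one a one S   [D -> a one]
a one a one one a one S => a one a one one a one D   [S -> D]
a one a one one a one D => a one a one one a one one one D   [D -> one one D]
a one a one one a one one one D => a one a one one a one one one a one   [D -> a one]

S => a S S => a one S => a one a S S => a one a D S => a one a one one D S => a one a one one a one S => a one a one one a one D => a one a one one a one one one D => a one a one one a one one one a one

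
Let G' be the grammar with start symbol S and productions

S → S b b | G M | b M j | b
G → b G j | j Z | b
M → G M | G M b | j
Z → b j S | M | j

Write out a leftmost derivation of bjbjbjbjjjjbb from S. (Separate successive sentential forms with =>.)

S=>Sbb=>GMbb=>bGjMbb=>bjZjMbb=>bjMjMbb=>bjGMbjMbb=>bjbMbjMbb=>bjbjbjMbb=>bjbjbjGMbb=>bjbjbjbGjMbb=>bjbjbjbjZjMbb=>bjbjbjbjMjMbb=>bjbjbjbjjjMbb=>bjbjbjbjjjjbb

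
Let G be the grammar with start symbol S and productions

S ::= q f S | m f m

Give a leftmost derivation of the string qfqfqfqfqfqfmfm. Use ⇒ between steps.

S ⇒ qfS   [S ::= q f S]
qfS ⇒ qfqfS   [S ::= q f S]
qfqfS ⇒ qfqfqfS   [S ::= q f S]
qfqfqfS ⇒ qfqfqfqfS   [S ::= q f S]
qfqfqfqfS ⇒ qfqfqfqfqfS   [S ::= q f S]
qfqfqfqfqfS ⇒ qfqfqfqfqfqfS   [S ::= q f S]
qfqfqfqfqfqfS ⇒ qfqfqfqfqfqfmfm   [S ::= m f m]

S⇒qfS⇒qfqfS⇒qfqfqfS⇒qfqfqfqfS⇒qfqfqfqfqfS⇒qfqfqfqfqfqfS⇒qfqfqfqfqfqfmfm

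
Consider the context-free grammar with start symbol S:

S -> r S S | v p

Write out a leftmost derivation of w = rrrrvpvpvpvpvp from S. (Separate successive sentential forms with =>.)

S => rSS   [S -> r S S]
rSS => rrSSS   [S -> r S S]
rrSSS => rrrSSSS   [S -> r S S]
rrrSSSS => rrrrSSSSS   [S -> r S S]
rrrrSSSSS => rrrrvpSSSS   [S -> v p]
rrrrvpSSSS => rrrrvpvpSSS   [S -> v p]
rrrrvpvpSSS => rrrrvpvpvpSS   [S -> v p]
rrrrvpvpvpSS => rrrrvpvpvpvpS   [S -> v p]
rrrrvpvpvpvpS => rrrrvpvpvpvpvp   [S -> v p]

S=>rSS=>rrSSS=>rrrSSSS=>rrrrSSSSS=>rrrrvpSSSS=>rrrrvpvpSSS=>rrrrvpvpvpSS=>rrrrvpvpvpvpS=>rrrrvpvpvpvpvp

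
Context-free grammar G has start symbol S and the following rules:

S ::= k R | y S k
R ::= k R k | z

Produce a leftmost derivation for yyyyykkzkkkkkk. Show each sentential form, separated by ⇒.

S ⇒ ySk ⇒ yySkk ⇒ yyySkkk ⇒ yyyySkkkk ⇒ yyyyySkkkkk ⇒ yyyyykRkkkkk ⇒ yyyyykkRkkkkkk ⇒ yyyyykkzkkkkkk

S ⇒ ySk   [S ::= y S k]
ySk ⇒ yySkk   [S ::= y S k]
yySkk ⇒ yyySkkk   [S ::= y S k]
yyySkkk ⇒ yyyySkkkk   [S ::= y S k]
yyyySkkkk ⇒ yyyyySkkkkk   [S ::= y S k]
yyyyySkkkkk ⇒ yyyyykRkkkkk   [S ::= k R]
yyyyykRkkkkk ⇒ yyyyykkRkkkkkk   [R ::= k R k]
yyyyykkRkkkkkk ⇒ yyyyykkzkkkkkk   [R ::= z]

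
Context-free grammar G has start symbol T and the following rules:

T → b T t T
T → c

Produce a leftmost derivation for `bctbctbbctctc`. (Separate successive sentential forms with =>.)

T => bTtT   [T → b T t T]
bTtT => bctT   [T → c]
bctT => bctbTtT   [T → b T t T]
bctbTtT => bctbctT   [T → c]
bctbctT => bctbctbTtT   [T → b T t T]
bctbctbTtT => bctbctbbTtTtT   [T → b T t T]
bctbctbbTtTtT => bctbctbbctTtT   [T → c]
bctbctbbctTtT => bctbctbbctctT   [T → c]
bctbctbbctctT => bctbctbbctctc   [T → c]

T => bTtT => bctT => bctbTtT => bctbctT => bctbctbTtT => bctbctbbTtTtT => bctbctbbctTtT => bctbctbbctctT => bctbctbbctctc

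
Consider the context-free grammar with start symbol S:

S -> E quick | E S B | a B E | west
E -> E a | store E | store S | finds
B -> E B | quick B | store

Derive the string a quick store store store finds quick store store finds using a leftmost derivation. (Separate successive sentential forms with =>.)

S => a B E => a quick B E => a quick E B E => a quick store E B E => a quick store store S B E => a quick store store E quick B E => a quick store store store E quick B E => a quick store store store finds quick B E => a quick store store store finds quick store E => a quick store store store finds quick store store E => a quick store store store finds quick store store finds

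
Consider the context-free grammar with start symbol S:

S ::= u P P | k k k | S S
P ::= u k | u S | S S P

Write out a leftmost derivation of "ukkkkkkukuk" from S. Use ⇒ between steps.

S ⇒ uPP   [S ::= u P P]
uPP ⇒ uSSPP   [P ::= S S P]
uSSPP ⇒ ukkkSPP   [S ::= k k k]
ukkkSPP ⇒ ukkkkkkPP   [S ::= k k k]
ukkkkkkPP ⇒ ukkkkkkukP   [P ::= u k]
ukkkkkkukP ⇒ ukkkkkkukuk   [P ::= u k]

S ⇒ uPP ⇒ uSSPP ⇒ ukkkSPP ⇒ ukkkkkkPP ⇒ ukkkkkkukP ⇒ ukkkkkkukuk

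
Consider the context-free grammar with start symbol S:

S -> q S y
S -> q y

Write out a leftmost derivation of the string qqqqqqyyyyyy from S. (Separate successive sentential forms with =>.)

S => qSy => qqSyy => qqqSyyy => qqqqSyyyy => qqqqqSyyyyy => qqqqqqyyyyyy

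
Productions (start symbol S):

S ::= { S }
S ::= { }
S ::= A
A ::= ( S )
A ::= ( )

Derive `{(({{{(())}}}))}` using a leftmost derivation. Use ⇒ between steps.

S⇒{S}⇒{A}⇒{(S)}⇒{(A)}⇒{((S))}⇒{(({S}))}⇒{(({{S}}))}⇒{(({{{S}}}))}⇒{(({{{A}}}))}⇒{(({{{(S)}}}))}⇒{(({{{(A)}}}))}⇒{(({{{(())}}}))}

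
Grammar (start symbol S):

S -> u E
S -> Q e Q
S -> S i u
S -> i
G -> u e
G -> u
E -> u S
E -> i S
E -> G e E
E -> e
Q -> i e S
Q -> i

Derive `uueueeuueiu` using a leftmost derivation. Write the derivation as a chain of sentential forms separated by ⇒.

S⇒Siu⇒uEiu⇒uGeEiu⇒uueEiu⇒uueGeEiu⇒uueueeEiu⇒uueueeuSiu⇒uueueeuuEiu⇒uueueeuueiu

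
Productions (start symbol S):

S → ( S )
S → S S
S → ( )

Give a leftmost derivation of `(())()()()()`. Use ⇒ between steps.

S ⇒ SS ⇒ SSS ⇒ SSSS ⇒ SSSSS ⇒ (S)SSSS ⇒ (())SSSS ⇒ (())()SSS ⇒ (())()()SS ⇒ (())()()()S ⇒ (())()()()()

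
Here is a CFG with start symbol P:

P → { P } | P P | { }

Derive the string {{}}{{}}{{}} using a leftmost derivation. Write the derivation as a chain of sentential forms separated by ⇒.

P ⇒ PP ⇒ PPP ⇒ {P}PP ⇒ {{}}PP ⇒ {{}}{P}P ⇒ {{}}{{}}P ⇒ {{}}{{}}{P} ⇒ {{}}{{}}{{}}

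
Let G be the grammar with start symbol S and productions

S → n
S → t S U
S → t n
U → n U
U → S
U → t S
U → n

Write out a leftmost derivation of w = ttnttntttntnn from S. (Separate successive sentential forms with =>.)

S=>tSU=>ttSUU=>ttnUU=>ttntSU=>ttnttnU=>ttnttnS=>ttnttntSU=>ttnttnttSUU=>ttnttntttnUU=>ttnttntttnSU=>ttnttntttntnU=>ttnttntttntnn

S => tSU   [S → t S U]
tSU => ttSUU   [S → t S U]
ttSUU => ttnUU   [S → n]
ttnUU => ttntSU   [U → t S]
ttntSU => ttnttnU   [S → t n]
ttnttnU => ttnttnS   [U → S]
ttnttnS => ttnttntSU   [S → t S U]
ttnttntSU => ttnttnttSUU   [S → t S U]
ttnttnttSUU => ttnttntttnUU   [S → t n]
ttnttntttnUU => ttnttntttnSU   [U → S]
ttnttntttnSU => ttnttntttntnU   [S → t n]
ttnttntttntnU => ttnttntttntnn   [U → n]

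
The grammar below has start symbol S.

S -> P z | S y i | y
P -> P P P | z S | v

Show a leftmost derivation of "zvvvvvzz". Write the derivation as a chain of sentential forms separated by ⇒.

S⇒Pz⇒zSz⇒zPzz⇒zPPPzz⇒zPPPPPzz⇒zvPPPPzz⇒zvvPPPzz⇒zvvvPPzz⇒zvvvvPzz⇒zvvvvvzz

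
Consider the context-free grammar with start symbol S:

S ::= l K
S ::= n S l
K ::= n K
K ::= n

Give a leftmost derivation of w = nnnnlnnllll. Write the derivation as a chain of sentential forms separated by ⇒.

S ⇒ nSl ⇒ nnSll ⇒ nnnSlll ⇒ nnnnSllll ⇒ nnnnlKllll ⇒ nnnnlnKllll ⇒ nnnnlnnllll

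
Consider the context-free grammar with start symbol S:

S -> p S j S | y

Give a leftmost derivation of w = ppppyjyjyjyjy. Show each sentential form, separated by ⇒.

S ⇒ pSjS ⇒ ppSjSjS ⇒ pppSjSjSjS ⇒ ppppSjSjSjSjS ⇒ ppppyjSjSjSjS ⇒ ppppyjyjSjSjS ⇒ ppppyjyjyjSjS ⇒ ppppyjyjyjyjS ⇒ ppppyjyjyjyjy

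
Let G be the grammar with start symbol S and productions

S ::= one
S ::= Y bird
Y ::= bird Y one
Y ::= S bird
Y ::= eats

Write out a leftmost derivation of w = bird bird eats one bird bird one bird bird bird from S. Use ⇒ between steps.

S ⇒ Y bird   [S ::= Y bird]
Y bird ⇒ S bird bird   [Y ::= S bird]
S bird bird ⇒ Y bird bird bird   [S ::= Y bird]
Y bird bird bird ⇒ bird Y one bird bird bird   [Y ::= bird Y one]
bird Y one bird bird bird ⇒ bird S bird one bird bird bird   [Y ::= S bird]
bird S bird one bird bird bird ⇒ bird Y bird bird one bird bird bird   [S ::= Y bird]
bird Y bird bird one bird bird bird ⇒ bird bird Y one bird bird one bird bird bird   [Y ::= bird Y one]
bird bird Y one bird bird one bird bird bird ⇒ bird bird eats one bird bird one bird bird bird   [Y ::= eats]

S ⇒ Y bird ⇒ S bird bird ⇒ Y bird bird bird ⇒ bird Y one bird bird bird ⇒ bird S bird one bird bird bird ⇒ bird Y bird bird one bird bird bird ⇒ bird bird Y one bird bird one bird bird bird ⇒ bird bird eats one bird bird one bird bird bird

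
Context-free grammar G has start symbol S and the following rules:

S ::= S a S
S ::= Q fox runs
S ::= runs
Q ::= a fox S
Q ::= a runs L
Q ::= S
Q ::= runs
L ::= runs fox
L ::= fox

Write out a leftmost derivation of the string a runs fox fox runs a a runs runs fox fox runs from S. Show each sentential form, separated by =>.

S => S a S => Q fox runs a S => a runs L fox runs a S => a runs fox fox runs a S => a runs fox fox runs a Q fox runs => a runs fox fox runs a a runs L fox runs => a runs fox fox runs a a runs runs fox fox runs

S => S a S   [S ::= S a S]
S a S => Q fox runs a S   [S ::= Q fox runs]
Q fox runs a S => a runs L fox runs a S   [Q ::= a runs L]
a runs L fox runs a S => a runs fox fox runs a S   [L ::= fox]
a runs fox fox runs a S => a runs fox fox runs a Q fox runs   [S ::= Q fox runs]
a runs fox fox runs a Q fox runs => a runs fox fox runs a a runs L fox runs   [Q ::= a runs L]
a runs fox fox runs a a runs L fox runs => a runs fox fox runs a a runs runs fox fox runs   [L ::= runs fox]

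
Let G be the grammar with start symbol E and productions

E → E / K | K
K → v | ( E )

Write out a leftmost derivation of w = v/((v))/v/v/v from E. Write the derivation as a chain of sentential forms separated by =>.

E => E/K   [E → E / K]
E/K => E/K/K   [E → E / K]
E/K/K => E/K/K/K   [E → E / K]
E/K/K/K => E/K/K/K/K   [E → E / K]
E/K/K/K/K => K/K/K/K/K   [E → K]
K/K/K/K/K => v/K/K/K/K   [K → v]
v/K/K/K/K => v/(E)/K/K/K   [K → ( E )]
v/(E)/K/K/K => v/(K)/K/K/K   [E → K]
v/(K)/K/K/K => v/((E))/K/K/K   [K → ( E )]
v/((E))/K/K/K => v/((K))/K/K/K   [E → K]
v/((K))/K/K/K => v/((v))/K/K/K   [K → v]
v/((v))/K/K/K => v/((v))/v/K/K   [K → v]
v/((v))/v/K/K => v/((v))/v/v/K   [K → v]
v/((v))/v/v/K => v/((v))/v/v/v   [K → v]

E => E/K => E/K/K => E/K/K/K => E/K/K/K/K => K/K/K/K/K => v/K/K/K/K => v/(E)/K/K/K => v/(K)/K/K/K => v/((E))/K/K/K => v/((K))/K/K/K => v/((v))/K/K/K => v/((v))/v/K/K => v/((v))/v/v/K => v/((v))/v/v/v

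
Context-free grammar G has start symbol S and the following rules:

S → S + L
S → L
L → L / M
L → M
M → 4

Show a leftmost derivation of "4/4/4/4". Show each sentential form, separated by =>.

S=>L=>L/M=>L/M/M=>L/M/M/M=>M/M/M/M=>4/M/M/M=>4/4/M/M=>4/4/4/M=>4/4/4/4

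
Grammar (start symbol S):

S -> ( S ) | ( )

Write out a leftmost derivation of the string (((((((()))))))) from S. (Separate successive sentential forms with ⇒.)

S ⇒ (S)   [S -> ( S )]
(S) ⇒ ((S))   [S -> ( S )]
((S)) ⇒ (((S)))   [S -> ( S )]
(((S))) ⇒ ((((S))))   [S -> ( S )]
((((S)))) ⇒ (((((S)))))   [S -> ( S )]
(((((S))))) ⇒ ((((((S))))))   [S -> ( S )]
((((((S)))))) ⇒ (((((((S)))))))   [S -> ( S )]
(((((((S))))))) ⇒ (((((((())))))))   [S -> ( )]

S⇒(S)⇒((S))⇒(((S)))⇒((((S))))⇒(((((S)))))⇒((((((S))))))⇒(((((((S)))))))⇒(((((((())))))))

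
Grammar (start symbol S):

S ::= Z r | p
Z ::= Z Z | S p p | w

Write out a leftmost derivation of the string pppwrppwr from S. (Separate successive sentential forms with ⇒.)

S⇒Zr⇒ZZr⇒SppZr⇒ZrppZr⇒ZZrppZr⇒SppZrppZr⇒pppZrppZr⇒pppwrppZr⇒pppwrppwr

S ⇒ Zr   [S ::= Z r]
Zr ⇒ ZZr   [Z ::= Z Z]
ZZr ⇒ SppZr   [Z ::= S p p]
SppZr ⇒ ZrppZr   [S ::= Z r]
ZrppZr ⇒ ZZrppZr   [Z ::= Z Z]
ZZrppZr ⇒ SppZrppZr   [Z ::= S p p]
SppZrppZr ⇒ pppZrppZr   [S ::= p]
pppZrppZr ⇒ pppwrppZr   [Z ::= w]
pppwrppZr ⇒ pppwrppwr   [Z ::= w]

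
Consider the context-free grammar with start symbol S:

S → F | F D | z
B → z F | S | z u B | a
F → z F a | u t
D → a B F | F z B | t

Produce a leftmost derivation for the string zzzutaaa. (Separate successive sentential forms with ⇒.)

S ⇒ F   [S → F]
F ⇒ zFa   [F → z F a]
zFa ⇒ zzFaa   [F → z F a]
zzFaa ⇒ zzzFaaa   [F → z F a]
zzzFaaa ⇒ zzzutaaa   [F → u t]

S ⇒ F ⇒ zFa ⇒ zzFaa ⇒ zzzFaaa ⇒ zzzutaaa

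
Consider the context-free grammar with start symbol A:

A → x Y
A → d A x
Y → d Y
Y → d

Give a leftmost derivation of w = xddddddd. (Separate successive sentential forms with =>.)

A => xY   [A → x Y]
xY => xdY   [Y → d Y]
xdY => xddY   [Y → d Y]
xddY => xdddY   [Y → d Y]
xdddY => xddddY   [Y → d Y]
xddddY => xdddddY   [Y → d Y]
xdddddY => xddddddY   [Y → d Y]
xddddddY => xddddddd   [Y → d]

A => xY => xdY => xddY => xdddY => xddddY => xdddddY => xddddddY => xddddddd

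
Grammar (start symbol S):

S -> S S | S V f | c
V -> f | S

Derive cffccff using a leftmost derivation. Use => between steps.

S => SVf   [S -> S V f]
SVf => SSVf   [S -> S S]
SSVf => SSSVf   [S -> S S]
SSSVf => SVfSSVf   [S -> S V f]
SVfSSVf => cVfSSVf   [S -> c]
cVfSSVf => cffSSVf   [V -> f]
cffSSVf => cffcSVf   [S -> c]
cffcSVf => cffccVf   [S -> c]
cffccVf => cffccff   [V -> f]

S => SVf => SSVf => SSSVf => SVfSSVf => cVfSSVf => cffSSVf => cffcSVf => cffccVf => cffccff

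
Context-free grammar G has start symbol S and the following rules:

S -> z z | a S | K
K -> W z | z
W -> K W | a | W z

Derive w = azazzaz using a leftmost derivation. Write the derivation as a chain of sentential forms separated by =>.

S => K => Wz => KWz => WzWz => KWzWz => WzWzWz => azWzWz => azWzzWz => azazzWz => azazzaz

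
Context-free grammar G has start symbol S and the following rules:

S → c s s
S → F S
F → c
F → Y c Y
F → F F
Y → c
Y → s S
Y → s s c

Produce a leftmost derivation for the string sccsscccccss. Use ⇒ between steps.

S⇒FS⇒FFS⇒FFFS⇒YcYFFS⇒sScYFFS⇒sFScYFFS⇒scScYFFS⇒sccsscYFFS⇒sccssccFFS⇒sccsscccFS⇒sccssccccS⇒sccsscccccss

S ⇒ FS   [S → F S]
FS ⇒ FFS   [F → F F]
FFS ⇒ FFFS   [F → F F]
FFFS ⇒ YcYFFS   [F → Y c Y]
YcYFFS ⇒ sScYFFS   [Y → s S]
sScYFFS ⇒ sFScYFFS   [S → F S]
sFScYFFS ⇒ scScYFFS   [F → c]
scScYFFS ⇒ sccsscYFFS   [S → c s s]
sccsscYFFS ⇒ sccssccFFS   [Y → c]
sccssccFFS ⇒ sccsscccFS   [F → c]
sccsscccFS ⇒ sccssccccS   [F → c]
sccssccccS ⇒ sccsscccccss   [S → c s s]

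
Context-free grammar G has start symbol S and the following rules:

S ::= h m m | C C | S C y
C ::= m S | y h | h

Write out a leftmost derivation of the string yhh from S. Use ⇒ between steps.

S ⇒ CC ⇒ yhC ⇒ yhh

S ⇒ CC   [S ::= C C]
CC ⇒ yhC   [C ::= y h]
yhC ⇒ yhh   [C ::= h]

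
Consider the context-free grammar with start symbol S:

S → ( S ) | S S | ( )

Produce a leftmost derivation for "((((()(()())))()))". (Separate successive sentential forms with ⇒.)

S⇒(S)⇒((S))⇒((SS))⇒(((S)S))⇒((((S))S))⇒((((SS))S))⇒((((()S))S))⇒((((()(S)))S))⇒((((()(SS)))S))⇒((((()(()S)))S))⇒((((()(()())))S))⇒((((()(()())))()))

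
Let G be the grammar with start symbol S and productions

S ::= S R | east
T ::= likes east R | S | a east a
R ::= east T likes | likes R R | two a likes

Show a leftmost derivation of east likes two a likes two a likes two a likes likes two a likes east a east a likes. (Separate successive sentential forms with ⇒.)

S ⇒ S R   [S ::= S R]
S R ⇒ S R R   [S ::= S R]
S R R ⇒ S R R R   [S ::= S R]
S R R R ⇒ east R R R   [S ::= east]
east R R R ⇒ east likes R R R R   [R ::= likes R R]
east likes R R R R ⇒ east likes two a likes R R R   [R ::= two a likes]
east likes two a likes R R R ⇒ east likes two a likes two a likes R R   [R ::= two a likes]
east likes two a likes two a likes R R ⇒ east likes two a likes two a likes two a likes R   [R ::= two a likes]
east likes two a likes two a likes two a likes R ⇒ east likes two a likes two a likes two a likes likes R R   [R ::= likes R R]
east likes two a likes two a likes two a likes likes R R ⇒ east likes two a likes two a likes two a likes likes two a likes R   [R ::= two a likes]
east likes two a likes two a likes two a likes likes two a likes R ⇒ east likes two a likes two a likes two a likes likes two a likes east T likes   [R ::= east T likes]
east likes two a likes two a likes two a likes likes two a likes east T likes ⇒ east likes two a likes two a likes two a likes likes two a likes east a east a likes   [T ::= a east a]

S ⇒ S R ⇒ S R R ⇒ S R R R ⇒ east R R R ⇒ east likes R R R R ⇒ east likes two a likes R R R ⇒ east likes two a likes two a likes R R ⇒ east likes two a likes two a likes two a likes R ⇒ east likes two a likes two a likes two a likes likes R R ⇒ east likes two a likes two a likes two a likes likes two a likes R ⇒ east likes two a likes two a likes two a likes likes two a likes east T likes ⇒ east likes two a likes two a likes two a likes likes two a likes east a east a likes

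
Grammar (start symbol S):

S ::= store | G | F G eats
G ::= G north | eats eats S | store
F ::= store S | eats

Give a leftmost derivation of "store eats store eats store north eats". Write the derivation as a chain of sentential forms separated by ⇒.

S ⇒ F G eats ⇒ store S G eats ⇒ store F G eats G eats ⇒ store eats G eats G eats ⇒ store eats store eats G eats ⇒ store eats store eats G north eats ⇒ store eats store eats store north eats

S ⇒ F G eats   [S ::= F G eats]
F G eats ⇒ store S G eats   [F ::= store S]
store S G eats ⇒ store F G eats G eats   [S ::= F G eats]
store F G eats G eats ⇒ store eats G eats G eats   [F ::= eats]
store eats G eats G eats ⇒ store eats store eats G eats   [G ::= store]
store eats store eats G eats ⇒ store eats store eats G north eats   [G ::= G north]
store eats store eats G north eats ⇒ store eats store eats store north eats   [G ::= store]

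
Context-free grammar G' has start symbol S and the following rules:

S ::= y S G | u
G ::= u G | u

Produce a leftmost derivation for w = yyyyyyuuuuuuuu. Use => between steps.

S => ySG => yySGG => yyySGGG => yyyySGGGG => yyyyySGGGGG => yyyyyySGGGGGG => yyyyyyuGGGGGG => yyyyyyuuGGGGGG => yyyyyyuuuGGGGG => yyyyyyuuuuGGGG => yyyyyyuuuuuGGG => yyyyyyuuuuuuGG => yyyyyyuuuuuuuG => yyyyyyuuuuuuuu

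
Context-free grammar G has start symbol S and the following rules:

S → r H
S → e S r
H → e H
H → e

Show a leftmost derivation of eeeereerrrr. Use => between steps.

S => eSr   [S → e S r]
eSr => eeSrr   [S → e S r]
eeSrr => eeeSrrr   [S → e S r]
eeeSrrr => eeeeSrrrr   [S → e S r]
eeeeSrrrr => eeeerHrrrr   [S → r H]
eeeerHrrrr => eeeereHrrrr   [H → e H]
eeeereHrrrr => eeeereerrrr   [H → e]

S=>eSr=>eeSrr=>eeeSrrr=>eeeeSrrrr=>eeeerHrrrr=>eeeereHrrrr=>eeeereerrrr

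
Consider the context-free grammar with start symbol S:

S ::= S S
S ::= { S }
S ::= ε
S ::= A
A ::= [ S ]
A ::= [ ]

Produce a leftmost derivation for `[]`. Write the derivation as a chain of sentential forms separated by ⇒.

S ⇒ A   [S ::= A]
A ⇒ [S]   [A ::= [ S ]]
[S] ⇒ []   [S ::= ε]

S ⇒ A ⇒ [S] ⇒ []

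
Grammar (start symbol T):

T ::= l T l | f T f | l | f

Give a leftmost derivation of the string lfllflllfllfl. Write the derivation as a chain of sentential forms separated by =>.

T => lTl   [T ::= l T l]
lTl => lfTfl   [T ::= f T f]
lfTfl => lflTlfl   [T ::= l T l]
lflTlfl => lfllTllfl   [T ::= l T l]
lfllTllfl => lfllfTfllfl   [T ::= f T f]
lfllfTfllfl => lfllflTlfllfl   [T ::= l T l]
lfllflTlfllfl => lfllflllfllfl   [T ::= l]

T => lTl => lfTfl => lflTlfl => lfllTllfl => lfllfTfllfl => lfllflTlfllfl => lfllflllfllfl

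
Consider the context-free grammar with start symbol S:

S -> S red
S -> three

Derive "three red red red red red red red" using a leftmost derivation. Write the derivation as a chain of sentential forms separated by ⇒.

S ⇒ S red   [S -> S red]
S red ⇒ S red red   [S -> S red]
S red red ⇒ S red red red   [S -> S red]
S red red red ⇒ S red red red red   [S -> S red]
S red red red red ⇒ S red red red red red   [S -> S red]
S red red red red red ⇒ S red red red red red red   [S -> S red]
S red red red red red red ⇒ S red red red red red red red   [S -> S red]
S red red red red red red red ⇒ three red red red red red red red   [S -> three]

S ⇒ S red ⇒ S red red ⇒ S red red red ⇒ S red red red red ⇒ S red red red red red ⇒ S red red red red red red ⇒ S red red red red red red red ⇒ three red red red red red red red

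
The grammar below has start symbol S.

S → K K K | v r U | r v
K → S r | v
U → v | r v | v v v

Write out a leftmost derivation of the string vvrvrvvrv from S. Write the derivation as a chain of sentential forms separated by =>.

S => KKK   [S → K K K]
KKK => vKK   [K → v]
vKK => vSrK   [K → S r]
vSrK => vKKKrK   [S → K K K]
vKKKrK => vSrKKrK   [K → S r]
vSrKKrK => vvrUrKKrK   [S → v r U]
vvrUrKKrK => vvrvrKKrK   [U → v]
vvrvrKKrK => vvrvrvKrK   [K → v]
vvrvrvKrK => vvrvrvvrK   [K → v]
vvrvrvvrK => vvrvrvvrv   [K → v]

S => KKK => vKK => vSrK => vKKKrK => vSrKKrK => vvrUrKKrK => vvrvrKKrK => vvrvrvKrK => vvrvrvvrK => vvrvrvvrv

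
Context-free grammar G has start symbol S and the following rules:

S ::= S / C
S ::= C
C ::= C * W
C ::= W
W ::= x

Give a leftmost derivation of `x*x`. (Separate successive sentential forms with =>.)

S => C => C*W => W*W => x*W => x*x

S => C   [S ::= C]
C => C*W   [C ::= C * W]
C*W => W*W   [C ::= W]
W*W => x*W   [W ::= x]
x*W => x*x   [W ::= x]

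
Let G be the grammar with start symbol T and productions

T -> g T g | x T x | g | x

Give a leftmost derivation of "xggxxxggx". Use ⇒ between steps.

T ⇒ xTx ⇒ xgTgx ⇒ xggTggx ⇒ xggxTxggx ⇒ xggxxxggx

T ⇒ xTx   [T -> x T x]
xTx ⇒ xgTgx   [T -> g T g]
xgTgx ⇒ xggTggx   [T -> g T g]
xggTggx ⇒ xggxTxggx   [T -> x T x]
xggxTxggx ⇒ xggxxxggx   [T -> x]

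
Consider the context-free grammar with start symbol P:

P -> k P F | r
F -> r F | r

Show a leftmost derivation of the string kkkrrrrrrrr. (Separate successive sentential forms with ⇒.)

P⇒kPF⇒kkPFF⇒kkkPFFF⇒kkkrFFF⇒kkkrrFF⇒kkkrrrFF⇒kkkrrrrFF⇒kkkrrrrrFF⇒kkkrrrrrrF⇒kkkrrrrrrrF⇒kkkrrrrrrrr

P ⇒ kPF   [P -> k P F]
kPF ⇒ kkPFF   [P -> k P F]
kkPFF ⇒ kkkPFFF   [P -> k P F]
kkkPFFF ⇒ kkkrFFF   [P -> r]
kkkrFFF ⇒ kkkrrFF   [F -> r]
kkkrrFF ⇒ kkkrrrFF   [F -> r F]
kkkrrrFF ⇒ kkkrrrrFF   [F -> r F]
kkkrrrrFF ⇒ kkkrrrrrFF   [F -> r F]
kkkrrrrrFF ⇒ kkkrrrrrrF   [F -> r]
kkkrrrrrrF ⇒ kkkrrrrrrrF   [F -> r F]
kkkrrrrrrrF ⇒ kkkrrrrrrrr   [F -> r]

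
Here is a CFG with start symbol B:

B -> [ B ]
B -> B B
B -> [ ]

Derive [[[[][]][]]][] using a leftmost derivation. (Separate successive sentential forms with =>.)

B => BB => [B]B => [[B]]B => [[BB]]B => [[[B]B]]B => [[[BB]B]]B => [[[[]B]B]]B => [[[[][]]B]]B => [[[[][]][]]]B => [[[[][]][]]][]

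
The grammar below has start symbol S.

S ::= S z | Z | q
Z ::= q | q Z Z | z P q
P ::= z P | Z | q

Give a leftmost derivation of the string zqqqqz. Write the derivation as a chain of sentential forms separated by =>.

S => Sz   [S ::= S z]
Sz => Zz   [S ::= Z]
Zz => zPqz   [Z ::= z P q]
zPqz => zZqz   [P ::= Z]
zZqz => zqZZqz   [Z ::= q Z Z]
zqZZqz => zqqZqz   [Z ::= q]
zqqZqz => zqqqqz   [Z ::= q]

S=>Sz=>Zz=>zPqz=>zZqz=>zqZZqz=>zqqZqz=>zqqqqz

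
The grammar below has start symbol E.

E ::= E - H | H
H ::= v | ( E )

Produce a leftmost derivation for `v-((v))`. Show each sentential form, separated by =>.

E => E-H   [E ::= E - H]
E-H => H-H   [E ::= H]
H-H => v-H   [H ::= v]
v-H => v-(E)   [H ::= ( E )]
v-(E) => v-(H)   [E ::= H]
v-(H) => v-((E))   [H ::= ( E )]
v-((E)) => v-((H))   [E ::= H]
v-((H)) => v-((v))   [H ::= v]

E=>E-H=>H-H=>v-H=>v-(E)=>v-(H)=>v-((E))=>v-((H))=>v-((v))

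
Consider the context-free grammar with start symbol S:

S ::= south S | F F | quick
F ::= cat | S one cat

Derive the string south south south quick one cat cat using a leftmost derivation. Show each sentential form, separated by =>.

S => south S => south F F => south S one cat F => south south S one cat F => south south south S one cat F => south south south quick one cat F => south south south quick one cat cat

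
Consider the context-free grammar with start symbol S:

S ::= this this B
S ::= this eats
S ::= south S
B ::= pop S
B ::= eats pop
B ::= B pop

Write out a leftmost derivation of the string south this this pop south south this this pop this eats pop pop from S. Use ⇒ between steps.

S ⇒ south S ⇒ south this this B ⇒ south this this B pop ⇒ south this this B pop pop ⇒ south this this pop S pop pop ⇒ south this this pop south S pop pop ⇒ south this this pop south south S pop pop ⇒ south this this pop south south this this B pop pop ⇒ south this this pop south south this this pop S pop pop ⇒ south this this pop south south this this pop this eats pop pop

S ⇒ south S   [S ::= south S]
south S ⇒ south this this B   [S ::= this this B]
south this this B ⇒ south this this B pop   [B ::= B pop]
south this this B pop ⇒ south this this B pop pop   [B ::= B pop]
south this this B pop pop ⇒ south this this pop S pop pop   [B ::= pop S]
south this this pop S pop pop ⇒ south this this pop south S pop pop   [S ::= south S]
south this this pop south S pop pop ⇒ south this this pop south south S pop pop   [S ::= south S]
south this this pop south south S pop pop ⇒ south this this pop south south this this B pop pop   [S ::= this this B]
south this this pop south south this this B pop pop ⇒ south this this pop south south this this pop S pop pop   [B ::= pop S]
south this this pop south south this this pop S pop pop ⇒ south this this pop south south this this pop this eats pop pop   [S ::= this eats]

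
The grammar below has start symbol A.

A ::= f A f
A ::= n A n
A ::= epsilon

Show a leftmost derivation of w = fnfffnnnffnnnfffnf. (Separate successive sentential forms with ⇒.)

A ⇒ fAf ⇒ fnAnf ⇒ fnfAfnf ⇒ fnffAffnf ⇒ fnfffAfffnf ⇒ fnfffnAnfffnf ⇒ fnfffnnAnnfffnf ⇒ fnfffnnnAnnnfffnf ⇒ fnfffnnnfAfnnnfffnf ⇒ fnfffnnnffnnnfffnf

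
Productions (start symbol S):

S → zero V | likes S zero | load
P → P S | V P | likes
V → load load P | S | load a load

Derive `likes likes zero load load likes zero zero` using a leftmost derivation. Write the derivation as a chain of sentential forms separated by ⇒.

S ⇒ likes S zero ⇒ likes likes S zero zero ⇒ likes likes zero V zero zero ⇒ likes likes zero load load P zero zero ⇒ likes likes zero load load likes zero zero

S ⇒ likes S zero   [S → likes S zero]
likes S zero ⇒ likes likes S zero zero   [S → likes S zero]
likes likes S zero zero ⇒ likes likes zero V zero zero   [S → zero V]
likes likes zero V zero zero ⇒ likes likes zero load load P zero zero   [V → load load P]
likes likes zero load load P zero zero ⇒ likes likes zero load load likes zero zero   [P → likes]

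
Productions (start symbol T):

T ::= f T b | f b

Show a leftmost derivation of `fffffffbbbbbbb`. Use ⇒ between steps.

T⇒fTb⇒ffTbb⇒fffTbbb⇒ffffTbbbb⇒fffffTbbbbb⇒ffffffTbbbbbb⇒fffffffbbbbbbb

T ⇒ fTb   [T ::= f T b]
fTb ⇒ ffTbb   [T ::= f T b]
ffTbb ⇒ fffTbbb   [T ::= f T b]
fffTbbb ⇒ ffffTbbbb   [T ::= f T b]
ffffTbbbb ⇒ fffffTbbbbb   [T ::= f T b]
fffffTbbbbb ⇒ ffffffTbbbbbb   [T ::= f T b]
ffffffTbbbbbb ⇒ fffffffbbbbbbb   [T ::= f b]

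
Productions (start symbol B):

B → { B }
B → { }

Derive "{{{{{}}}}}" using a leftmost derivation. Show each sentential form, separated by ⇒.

B⇒{B}⇒{{B}}⇒{{{B}}}⇒{{{{B}}}}⇒{{{{{}}}}}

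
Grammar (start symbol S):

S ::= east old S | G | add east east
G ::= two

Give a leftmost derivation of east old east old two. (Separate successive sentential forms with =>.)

S => east old S => east old east old S => east old east old G => east old east old two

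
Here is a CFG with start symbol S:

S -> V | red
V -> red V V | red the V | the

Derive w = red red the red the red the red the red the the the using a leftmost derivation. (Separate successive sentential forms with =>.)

S => V => red V V => red red the V V => red red the red the V V => red red the red the red the V V => red red the red the red the red the V V => red red the red the red the red the red the V V => red red the red the red the red the red the the V => red red the red the red the red the red the the the

S => V   [S -> V]
V => red V V   [V -> red V V]
red V V => red red the V V   [V -> red the V]
red red the V V => red red the red the V V   [V -> red the V]
red red the red the V V => red red the red the red the V V   [V -> red the V]
red red the red the red the V V => red red the red the red the red the V V   [V -> red the V]
red red the red the red the red the V V => red red the red the red the red the red the V V   [V -> red the V]
red red the red the red the red the red the V V => red red the red the red the red the red the the V   [V -> the]
red red the red the red the red the red the the V => red red the red the red the red the red the the the   [V -> the]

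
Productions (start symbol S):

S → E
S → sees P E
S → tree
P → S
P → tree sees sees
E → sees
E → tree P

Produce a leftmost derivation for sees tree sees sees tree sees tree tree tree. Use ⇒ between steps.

S ⇒ sees P E   [S → sees P E]
sees P E ⇒ sees tree sees sees E   [P → tree sees sees]
sees tree sees sees E ⇒ sees tree sees sees tree P   [E → tree P]
sees tree sees sees tree P ⇒ sees tree sees sees tree S   [P → S]
sees tree sees sees tree S ⇒ sees tree sees sees tree sees P E   [S → sees P E]
sees tree sees sees tree sees P E ⇒ sees tree sees sees tree sees S E   [P → S]
sees tree sees sees tree sees S E ⇒ sees tree sees sees tree sees tree E   [S → tree]
sees tree sees sees tree sees tree E ⇒ sees tree sees sees tree sees tree tree P   [E → tree P]
sees tree sees sees tree sees tree tree P ⇒ sees tree sees sees tree sees tree tree S   [P → S]
sees tree sees sees tree sees tree tree S ⇒ sees tree sees sees tree sees tree tree tree   [S → tree]

S ⇒ sees P E ⇒ sees tree sees sees E ⇒ sees tree sees sees tree P ⇒ sees tree sees sees tree S ⇒ sees tree sees sees tree sees P E ⇒ sees tree sees sees tree sees S E ⇒ sees tree sees sees tree sees tree E ⇒ sees tree sees sees tree sees tree tree P ⇒ sees tree sees sees tree sees tree tree S ⇒ sees tree sees sees tree sees tree tree tree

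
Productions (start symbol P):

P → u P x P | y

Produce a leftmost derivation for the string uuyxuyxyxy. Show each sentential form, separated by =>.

P => uPxP   [P → u P x P]
uPxP => uuPxPxP   [P → u P x P]
uuPxPxP => uuyxPxP   [P → y]
uuyxPxP => uuyxuPxPxP   [P → u P x P]
uuyxuPxPxP => uuyxuyxPxP   [P → y]
uuyxuyxPxP => uuyxuyxyxP   [P → y]
uuyxuyxyxP => uuyxuyxyxy   [P → y]

P => uPxP => uuPxPxP => uuyxPxP => uuyxuPxPxP => uuyxuyxPxP => uuyxuyxyxP => uuyxuyxyxy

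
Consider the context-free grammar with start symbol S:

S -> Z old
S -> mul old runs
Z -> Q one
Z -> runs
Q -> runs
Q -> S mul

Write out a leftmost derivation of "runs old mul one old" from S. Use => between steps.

S => Z old   [S -> Z old]
Z old => Q one old   [Z -> Q one]
Q one old => S mul one old   [Q -> S mul]
S mul one old => Z old mul one old   [S -> Z old]
Z old mul one old => runs old mul one old   [Z -> runs]

S => Z old => Q one old => S mul one old => Z old mul one old => runs old mul one old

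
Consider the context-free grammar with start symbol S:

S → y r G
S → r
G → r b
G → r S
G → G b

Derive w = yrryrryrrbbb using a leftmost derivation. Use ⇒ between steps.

S ⇒ yrG ⇒ yrGb ⇒ yrGbb ⇒ yrrSbb ⇒ yrryrGbb ⇒ yrryrrSbb ⇒ yrryrryrGbb ⇒ yrryrryrrbbb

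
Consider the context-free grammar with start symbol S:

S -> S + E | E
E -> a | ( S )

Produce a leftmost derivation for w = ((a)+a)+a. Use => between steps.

S=>S+E=>E+E=>(S)+E=>(S+E)+E=>(E+E)+E=>((S)+E)+E=>((E)+E)+E=>((a)+E)+E=>((a)+a)+E=>((a)+a)+a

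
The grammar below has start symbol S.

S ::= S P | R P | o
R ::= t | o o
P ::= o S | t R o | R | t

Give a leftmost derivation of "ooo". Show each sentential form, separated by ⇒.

S ⇒ SP   [S ::= S P]
SP ⇒ oP   [S ::= o]
oP ⇒ oR   [P ::= R]
oR ⇒ ooo   [R ::= o o]

S ⇒ SP ⇒ oP ⇒ oR ⇒ ooo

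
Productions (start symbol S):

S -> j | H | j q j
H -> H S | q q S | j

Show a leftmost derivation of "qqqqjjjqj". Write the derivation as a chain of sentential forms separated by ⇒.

S ⇒ H   [S -> H]
H ⇒ HS   [H -> H S]
HS ⇒ HSS   [H -> H S]
HSS ⇒ qqSSS   [H -> q q S]
qqSSS ⇒ qqHSS   [S -> H]
qqHSS ⇒ qqqqSSS   [H -> q q S]
qqqqSSS ⇒ qqqqjSS   [S -> j]
qqqqjSS ⇒ qqqqjHS   [S -> H]
qqqqjHS ⇒ qqqqjjS   [H -> j]
qqqqjjS ⇒ qqqqjjjqj   [S -> j q j]

S⇒H⇒HS⇒HSS⇒qqSSS⇒qqHSS⇒qqqqSSS⇒qqqqjSS⇒qqqqjHS⇒qqqqjjS⇒qqqqjjjqj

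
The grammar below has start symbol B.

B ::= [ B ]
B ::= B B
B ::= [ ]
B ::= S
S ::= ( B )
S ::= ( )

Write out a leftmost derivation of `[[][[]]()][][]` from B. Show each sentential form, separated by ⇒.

B⇒BB⇒BBB⇒[B]BB⇒[BB]BB⇒[[]B]BB⇒[[]BB]BB⇒[[][B]B]BB⇒[[][[]]B]BB⇒[[][[]]S]BB⇒[[][[]]()]BB⇒[[][[]]()][]B⇒[[][[]]()][][]

B ⇒ BB   [B ::= B B]
BB ⇒ BBB   [B ::= B B]
BBB ⇒ [B]BB   [B ::= [ B ]]
[B]BB ⇒ [BB]BB   [B ::= B B]
[BB]BB ⇒ [[]B]BB   [B ::= [ ]]
[[]B]BB ⇒ [[]BB]BB   [B ::= B B]
[[]BB]BB ⇒ [[][B]B]BB   [B ::= [ B ]]
[[][B]B]BB ⇒ [[][[]]B]BB   [B ::= [ ]]
[[][[]]B]BB ⇒ [[][[]]S]BB   [B ::= S]
[[][[]]S]BB ⇒ [[][[]]()]BB   [S ::= ( )]
[[][[]]()]BB ⇒ [[][[]]()][]B   [B ::= [ ]]
[[][[]]()][]B ⇒ [[][[]]()][][]   [B ::= [ ]]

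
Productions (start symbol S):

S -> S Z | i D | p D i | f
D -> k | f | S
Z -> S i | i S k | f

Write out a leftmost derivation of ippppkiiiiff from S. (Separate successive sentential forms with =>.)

S => SZ   [S -> S Z]
SZ => SZZ   [S -> S Z]
SZZ => iDZZ   [S -> i D]
iDZZ => iSZZ   [D -> S]
iSZZ => ipDiZZ   [S -> p D i]
ipDiZZ => ipSiZZ   [D -> S]
ipSiZZ => ippDiiZZ   [S -> p D i]
ippDiiZZ => ippSiiZZ   [D -> S]
ippSiiZZ => ipppDiiiZZ   [S -> p D i]
ipppDiiiZZ => ipppSiiiZZ   [D -> S]
ipppSiiiZZ => ippppDiiiiZZ   [S -> p D i]
ippppDiiiiZZ => ippppkiiiiZZ   [D -> k]
ippppkiiiiZZ => ippppkiiiifZ   [Z -> f]
ippppkiiiifZ => ippppkiiiiff   [Z -> f]

S => SZ => SZZ => iDZZ => iSZZ => ipDiZZ => ipSiZZ => ippDiiZZ => ippSiiZZ => ipppDiiiZZ => ipppSiiiZZ => ippppDiiiiZZ => ippppkiiiiZZ => ippppkiiiifZ => ippppkiiiiff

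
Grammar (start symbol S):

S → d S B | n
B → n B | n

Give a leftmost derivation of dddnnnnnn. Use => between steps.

S => dSB   [S → d S B]
dSB => ddSBB   [S → d S B]
ddSBB => dddSBBB   [S → d S B]
dddSBBB => dddnBBB   [S → n]
dddnBBB => dddnnBBB   [B → n B]
dddnnBBB => dddnnnBBB   [B → n B]
dddnnnBBB => dddnnnnBB   [B → n]
dddnnnnBB => dddnnnnnB   [B → n]
dddnnnnnB => dddnnnnnn   [B → n]

S => dSB => ddSBB => dddSBBB => dddnBBB => dddnnBBB => dddnnnBBB => dddnnnnBB => dddnnnnnB => dddnnnnnn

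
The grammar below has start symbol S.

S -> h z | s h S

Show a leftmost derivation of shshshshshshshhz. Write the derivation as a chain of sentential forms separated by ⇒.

S ⇒ shS ⇒ shshS ⇒ shshshS ⇒ shshshshS ⇒ shshshshshS ⇒ shshshshshshS ⇒ shshshshshshshS ⇒ shshshshshshshhz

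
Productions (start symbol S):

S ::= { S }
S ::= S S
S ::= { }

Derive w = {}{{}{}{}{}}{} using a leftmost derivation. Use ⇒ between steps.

S ⇒ SS ⇒ {}S ⇒ {}SS ⇒ {}{S}S ⇒ {}{SS}S ⇒ {}{SSS}S ⇒ {}{SSSS}S ⇒ {}{{}SSS}S ⇒ {}{{}{}SS}S ⇒ {}{{}{}{}S}S ⇒ {}{{}{}{}{}}S ⇒ {}{{}{}{}{}}{}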